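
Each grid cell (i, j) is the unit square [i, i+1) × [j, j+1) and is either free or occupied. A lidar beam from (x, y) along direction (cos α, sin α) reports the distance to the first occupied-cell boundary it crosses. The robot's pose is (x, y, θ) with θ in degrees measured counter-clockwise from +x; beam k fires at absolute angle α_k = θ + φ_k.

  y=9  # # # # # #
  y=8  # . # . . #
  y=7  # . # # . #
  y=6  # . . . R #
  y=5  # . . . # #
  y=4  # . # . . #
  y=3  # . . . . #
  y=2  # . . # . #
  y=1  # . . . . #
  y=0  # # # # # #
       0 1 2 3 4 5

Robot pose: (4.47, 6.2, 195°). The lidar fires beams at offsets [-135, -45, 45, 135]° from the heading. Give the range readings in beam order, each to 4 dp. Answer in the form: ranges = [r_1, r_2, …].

beam 1: φ=-135°, α=60°
  d=(0.5000,0.8660)  start (4,6)  tX=1.0600 tY=0.9238  stride 1/|dx|=2.0000 1/|dy|=1.1547
    cross y-line → (4,7), t=0.9238
    cross x-line → (5,7), t=1.0600 (wall)
  → r_1 = 1.0600
beam 2: φ=-45°, α=150°
  d=(-0.8660,0.5000)  start (4,6)  tX=0.5427 tY=1.6000  stride 1/|dx|=1.1547 1/|dy|=2.0000
    cross x-line → (3,6), t=0.5427
    cross y-line → (3,7), t=1.6000 (wall)
  → r_2 = 1.6000
beam 3: φ=45°, α=240°
  d=(-0.5000,-0.8660)  start (4,6)  tX=0.9400 tY=0.2309  stride 1/|dx|=2.0000 1/|dy|=1.1547
    cross y-line → (4,5), t=0.2309 (wall)
  → r_3 = 0.2309
beam 4: φ=135°, α=330°
  d=(0.8660,-0.5000)  start (4,6)  tX=0.6120 tY=0.4000  stride 1/|dx|=1.1547 1/|dy|=2.0000
    cross y-line → (4,5), t=0.4000 (wall)
  → r_4 = 0.4000

ranges = [1.0600, 1.6000, 0.2309, 0.4000]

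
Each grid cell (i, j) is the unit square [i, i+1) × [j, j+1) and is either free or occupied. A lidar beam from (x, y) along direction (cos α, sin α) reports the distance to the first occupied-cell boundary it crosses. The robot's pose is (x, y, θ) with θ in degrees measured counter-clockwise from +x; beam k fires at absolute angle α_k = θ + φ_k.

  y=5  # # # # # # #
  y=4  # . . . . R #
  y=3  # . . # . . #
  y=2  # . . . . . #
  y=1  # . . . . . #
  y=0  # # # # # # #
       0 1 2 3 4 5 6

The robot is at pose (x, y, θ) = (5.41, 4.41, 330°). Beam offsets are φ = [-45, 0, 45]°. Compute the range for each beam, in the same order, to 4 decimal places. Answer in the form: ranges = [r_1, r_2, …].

ranges = [2.2796, 0.6813, 0.6108]

beam 1: φ=-45°, α=285°
  d=(0.2588,-0.9659)  start (5,4)  tX=2.2796 tY=0.4245  stride 1/|dx|=3.8637 1/|dy|=1.0353
    cross y-line → (5,3), t=0.4245
    cross y-line → (5,2), t=1.4597
    cross x-line → (6,2), t=2.2796 (wall)
  → r_1 = 2.2796
beam 2: φ=0°, α=330°
  d=(0.8660,-0.5000)  start (5,4)  tX=0.6813 tY=0.8200  stride 1/|dx|=1.1547 1/|dy|=2.0000
    cross x-line → (6,4), t=0.6813 (wall)
  → r_2 = 0.6813
beam 3: φ=45°, α=15°
  d=(0.9659,0.2588)  start (5,4)  tX=0.6108 tY=2.2796  stride 1/|dx|=1.0353 1/|dy|=3.8637
    cross x-line → (6,4), t=0.6108 (wall)
  → r_3 = 0.6108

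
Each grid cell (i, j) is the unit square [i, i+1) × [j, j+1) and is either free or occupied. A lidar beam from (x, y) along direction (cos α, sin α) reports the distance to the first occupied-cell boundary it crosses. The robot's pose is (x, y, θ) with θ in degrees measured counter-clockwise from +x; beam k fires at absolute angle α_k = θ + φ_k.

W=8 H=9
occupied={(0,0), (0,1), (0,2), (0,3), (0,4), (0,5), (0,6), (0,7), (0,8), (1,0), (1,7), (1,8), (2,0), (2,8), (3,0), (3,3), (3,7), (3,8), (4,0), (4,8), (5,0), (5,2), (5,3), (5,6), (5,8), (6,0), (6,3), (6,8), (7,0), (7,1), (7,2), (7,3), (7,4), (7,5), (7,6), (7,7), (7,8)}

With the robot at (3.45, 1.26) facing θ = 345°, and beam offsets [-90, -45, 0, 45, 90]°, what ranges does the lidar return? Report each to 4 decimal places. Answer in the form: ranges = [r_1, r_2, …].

beam 1: φ=-90°, α=255°
  d=(-0.2588,-0.9659)  start (3,1)  tX=1.7387 tY=0.2692  stride 1/|dx|=3.8637 1/|dy|=1.0353
    cross y-line → (3,0), t=0.2692 (wall)
  → r_1 = 0.2692
beam 2: φ=-45°, α=300°
  d=(0.5000,-0.8660)  start (3,1)  tX=1.1000 tY=0.3002  stride 1/|dx|=2.0000 1/|dy|=1.1547
    cross y-line → (3,0), t=0.3002 (wall)
  → r_2 = 0.3002
beam 3: φ=0°, α=345°
  d=(0.9659,-0.2588)  start (3,1)  tX=0.5694 tY=1.0046  stride 1/|dx|=1.0353 1/|dy|=3.8637
    cross x-line → (4,1), t=0.5694
    cross y-line → (4,0), t=1.0046 (wall)
  → r_3 = 1.0046
beam 4: φ=45°, α=30°
  d=(0.8660,0.5000)  start (3,1)  tX=0.6351 tY=1.4800  stride 1/|dx|=1.1547 1/|dy|=2.0000
    cross x-line → (4,1), t=0.6351
    cross y-line → (4,2), t=1.4800
    cross x-line → (5,2), t=1.7898 (wall)
  → r_4 = 1.7898
beam 5: φ=90°, α=75°
  d=(0.2588,0.9659)  start (3,1)  tX=2.1250 tY=0.7661  stride 1/|dx|=3.8637 1/|dy|=1.0353
    cross y-line → (3,2), t=0.7661
    cross y-line → (3,3), t=1.8014 (wall)
  → r_5 = 1.8014

ranges = [0.2692, 0.3002, 1.0046, 1.7898, 1.8014]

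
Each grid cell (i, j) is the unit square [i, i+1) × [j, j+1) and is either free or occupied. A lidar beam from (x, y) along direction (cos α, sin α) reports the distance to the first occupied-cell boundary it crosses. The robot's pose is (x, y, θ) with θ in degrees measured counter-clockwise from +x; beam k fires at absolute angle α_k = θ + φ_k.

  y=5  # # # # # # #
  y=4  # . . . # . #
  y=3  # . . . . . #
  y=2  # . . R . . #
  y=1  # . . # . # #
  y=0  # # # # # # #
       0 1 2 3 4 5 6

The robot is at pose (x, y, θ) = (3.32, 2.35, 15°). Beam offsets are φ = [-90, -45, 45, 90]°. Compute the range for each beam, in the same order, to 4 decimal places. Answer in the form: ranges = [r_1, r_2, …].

beam 1: φ=-90°, α=285°
  d=(0.2588,-0.9659)  start (3,2)  tX=2.6273 tY=0.3623  stride 1/|dx|=3.8637 1/|dy|=1.0353
    cross y-line → (3,1), t=0.3623 (wall)
  → r_1 = 0.3623
beam 2: φ=-45°, α=330°
  d=(0.8660,-0.5000)  start (3,2)  tX=0.7852 tY=0.7000  stride 1/|dx|=1.1547 1/|dy|=2.0000
    cross y-line → (3,1), t=0.7000 (wall)
  → r_2 = 0.7000
beam 3: φ=45°, α=60°
  d=(0.5000,0.8660)  start (3,2)  tX=1.3600 tY=0.7506  stride 1/|dx|=2.0000 1/|dy|=1.1547
    cross y-line → (3,3), t=0.7506
    cross x-line → (4,3), t=1.3600
    cross y-line → (4,4), t=1.9053 (wall)
  → r_3 = 1.9053
beam 4: φ=90°, α=105°
  d=(-0.2588,0.9659)  start (3,2)  tX=1.2364 tY=0.6729  stride 1/|dx|=3.8637 1/|dy|=1.0353
    cross y-line → (3,3), t=0.6729
    cross x-line → (2,3), t=1.2364
    cross y-line → (2,4), t=1.7082
    cross y-line → (2,5), t=2.7435 (wall)
  → r_4 = 2.7435

ranges = [0.3623, 0.7000, 1.9053, 2.7435]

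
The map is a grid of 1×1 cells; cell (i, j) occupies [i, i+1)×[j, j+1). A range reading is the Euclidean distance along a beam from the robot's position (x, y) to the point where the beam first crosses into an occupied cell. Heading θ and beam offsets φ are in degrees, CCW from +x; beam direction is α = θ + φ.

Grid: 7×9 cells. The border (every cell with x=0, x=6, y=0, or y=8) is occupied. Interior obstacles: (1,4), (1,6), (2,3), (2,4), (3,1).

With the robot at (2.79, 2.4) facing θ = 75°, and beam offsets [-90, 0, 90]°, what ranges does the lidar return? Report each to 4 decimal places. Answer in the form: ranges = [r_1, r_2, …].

ranges = [3.3232, 0.6212, 1.8531]

beam 1: φ=-90°, α=345°
  cosα=0.9659 sinα=-0.2588 | (2,2) | tMaxX 0.2174 tMaxY 1.5455 | tΔX 1.0353 tΔY 3.8637
    t=0.2174 [x] (3,2)
    t=1.2527 [x] (4,2)
    t=1.5455 [y] (4,1)
    t=2.2880 [x] (5,1)
    t=3.3232 [x] (6,1) — stop
  → r_1 = 3.3232
beam 2: φ=0°, α=75°
  cosα=0.2588 sinα=0.9659 | (2,2) | tMaxX 0.8114 tMaxY 0.6212 | tΔX 3.8637 tΔY 1.0353
    t=0.6212 [y] (2,3) — stop
  → r_2 = 0.6212
beam 3: φ=90°, α=165°
  cosα=-0.9659 sinα=0.2588 | (2,2) | tMaxX 0.8179 tMaxY 2.3182 | tΔX 1.0353 tΔY 3.8637
    t=0.8179 [x] (1,2)
    t=1.8531 [x] (0,2) — stop
  → r_3 = 1.8531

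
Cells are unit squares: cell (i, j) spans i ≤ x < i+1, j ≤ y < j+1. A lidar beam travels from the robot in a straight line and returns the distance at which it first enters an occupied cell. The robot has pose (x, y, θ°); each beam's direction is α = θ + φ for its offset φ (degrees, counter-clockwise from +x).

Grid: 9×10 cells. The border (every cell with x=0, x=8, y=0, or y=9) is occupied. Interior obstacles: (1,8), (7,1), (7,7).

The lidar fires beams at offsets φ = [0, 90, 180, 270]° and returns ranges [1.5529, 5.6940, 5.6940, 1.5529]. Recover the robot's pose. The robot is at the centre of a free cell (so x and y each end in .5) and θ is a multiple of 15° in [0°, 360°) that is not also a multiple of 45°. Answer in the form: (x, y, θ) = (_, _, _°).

(x, y, θ) = (2.5, 2.5, 285°)

Enumerate (i+0.5, j+0.5, θ) over the 53 free cells and 16 admissible headings. For each, cast all 4 beams and compare to the given ranges.
  (5.5, 8.5, 345°): beam 1 = 1.9319 ≠ 1.5529 ✗
  (4.5, 2.5, 255°): beam 2 = 2.5882 ≠ 5.6940 ✗
  (2.5, 5.5, 195°): beam 2 = 4.6587 ≠ 5.6940 ✗
  (4.5, 7.5, 300°): beam 1 = 6.3509 ≠ 1.5529 ✗
  (7.5, 2.5, 255°): beam 1 = 0.5176 ≠ 1.5529 ✗
  …
  (2.5, 2.5, 285°): r_1=1.5529, r_2=5.6940, r_3=5.6940, r_4=1.5529 — all match ✓
No second candidate reproduces the full scan.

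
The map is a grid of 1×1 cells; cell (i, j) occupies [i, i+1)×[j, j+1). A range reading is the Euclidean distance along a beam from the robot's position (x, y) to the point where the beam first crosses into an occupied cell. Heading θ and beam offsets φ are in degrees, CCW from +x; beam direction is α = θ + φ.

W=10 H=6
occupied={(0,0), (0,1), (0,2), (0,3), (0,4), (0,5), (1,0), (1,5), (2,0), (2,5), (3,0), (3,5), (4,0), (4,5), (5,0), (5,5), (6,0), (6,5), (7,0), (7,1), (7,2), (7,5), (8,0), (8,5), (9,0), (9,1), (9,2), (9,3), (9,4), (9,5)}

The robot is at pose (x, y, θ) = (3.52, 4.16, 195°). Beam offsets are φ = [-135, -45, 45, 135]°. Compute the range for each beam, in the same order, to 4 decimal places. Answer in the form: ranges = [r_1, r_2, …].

ranges = [0.9699, 1.6800, 3.6489, 4.0184]

beam 1: φ=-135°, α=60°
  dir = (cos 60°, sin 60°) = (0.5000, 0.8660); from cell (3,4)
  next x-line at t=0.9600, next y-line at t=0.9699; Δt_x=2.0000, Δt_y=1.1547
    x: enter (4,4) at t=0.9600
    y: enter (4,5) at t=0.9699 ← occupied
  → r_1 = 0.9699
beam 2: φ=-45°, α=150°
  dir = (cos 150°, sin 150°) = (-0.8660, 0.5000); from cell (3,4)
  next x-line at t=0.6004, next y-line at t=1.6800; Δt_x=1.1547, Δt_y=2.0000
    x: enter (2,4) at t=0.6004
    y: enter (2,5) at t=1.6800 ← occupied
  → r_2 = 1.6800
beam 3: φ=45°, α=240°
  dir = (cos 240°, sin 240°) = (-0.5000, -0.8660); from cell (3,4)
  next x-line at t=1.0400, next y-line at t=0.1848; Δt_x=2.0000, Δt_y=1.1547
    y: enter (3,3) at t=0.1848
    x: enter (2,3) at t=1.0400
    y: enter (2,2) at t=1.3395
    y: enter (2,1) at t=2.4942
    x: enter (1,1) at t=3.0400
    y: enter (1,0) at t=3.6489 ← occupied
  → r_3 = 3.6489
beam 4: φ=135°, α=330°
  dir = (cos 330°, sin 330°) = (0.8660, -0.5000); from cell (3,4)
  next x-line at t=0.5543, next y-line at t=0.3200; Δt_x=1.1547, Δt_y=2.0000
    y: enter (3,3) at t=0.3200
    x: enter (4,3) at t=0.5543
    x: enter (5,3) at t=1.7090
    y: enter (5,2) at t=2.3200
    x: enter (6,2) at t=2.8637
    x: enter (7,2) at t=4.0184 ← occupied
  → r_4 = 4.0184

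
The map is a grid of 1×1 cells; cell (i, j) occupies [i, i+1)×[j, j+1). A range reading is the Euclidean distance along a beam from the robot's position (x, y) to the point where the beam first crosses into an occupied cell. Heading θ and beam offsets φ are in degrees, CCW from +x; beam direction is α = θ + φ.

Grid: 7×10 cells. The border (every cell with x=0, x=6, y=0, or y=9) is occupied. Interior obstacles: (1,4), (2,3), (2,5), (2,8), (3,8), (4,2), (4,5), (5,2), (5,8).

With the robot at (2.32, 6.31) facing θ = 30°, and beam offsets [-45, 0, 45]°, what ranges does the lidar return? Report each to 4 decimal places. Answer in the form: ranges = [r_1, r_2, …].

ranges = [1.7393, 3.3800, 1.7496]

beam 1: φ=-45°, α=345°
  direction (0.9659, -0.2588); cell (2,6); t to first gridline: x 0.7040, y 1.1977 (then +1.0353 / +3.8637)
    (3,6) via x @ 0.7040
    (3,5) via y @ 1.1977
    (4,5) via x @ 1.7393  # hit
  → r_1 = 1.7393
beam 2: φ=0°, α=30°
  direction (0.8660, 0.5000); cell (2,6); t to first gridline: x 0.7852, y 1.3800 (then +1.1547 / +2.0000)
    (3,6) via x @ 0.7852
    (3,7) via y @ 1.3800
    (4,7) via x @ 1.9399
    (5,7) via x @ 3.0946
    (5,8) via y @ 3.3800  # hit
  → r_2 = 3.3800
beam 3: φ=45°, α=75°
  direction (0.2588, 0.9659); cell (2,6); t to first gridline: x 2.6273, y 0.7143 (then +3.8637 / +1.0353)
    (2,7) via y @ 0.7143
    (2,8) via y @ 1.7496  # hit
  → r_3 = 1.7496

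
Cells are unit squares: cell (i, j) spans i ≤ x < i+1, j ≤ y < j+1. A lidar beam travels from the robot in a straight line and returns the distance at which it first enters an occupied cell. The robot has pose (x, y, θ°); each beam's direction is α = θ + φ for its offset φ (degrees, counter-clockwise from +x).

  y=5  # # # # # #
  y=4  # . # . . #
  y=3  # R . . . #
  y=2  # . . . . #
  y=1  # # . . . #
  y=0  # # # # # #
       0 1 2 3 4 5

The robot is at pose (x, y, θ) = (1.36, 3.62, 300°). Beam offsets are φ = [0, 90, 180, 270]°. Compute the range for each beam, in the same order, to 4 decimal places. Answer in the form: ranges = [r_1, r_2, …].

ranges = [3.0253, 0.7600, 0.7200, 0.4157]

beam 1: φ=0°, α=300°
  dir = (cos 300°, sin 300°) = (0.5000, -0.8660); from cell (1,3)
  next x-line at t=1.2800, next y-line at t=0.7159; Δt_x=2.0000, Δt_y=1.1547
    y: enter (1,2) at t=0.7159
    x: enter (2,2) at t=1.2800
    y: enter (2,1) at t=1.8706
    y: enter (2,0) at t=3.0253 ← occupied
  → r_1 = 3.0253
beam 2: φ=90°, α=30°
  dir = (cos 30°, sin 30°) = (0.8660, 0.5000); from cell (1,3)
  next x-line at t=0.7390, next y-line at t=0.7600; Δt_x=1.1547, Δt_y=2.0000
    x: enter (2,3) at t=0.7390
    y: enter (2,4) at t=0.7600 ← occupied
  → r_2 = 0.7600
beam 3: φ=180°, α=120°
  dir = (cos 120°, sin 120°) = (-0.5000, 0.8660); from cell (1,3)
  next x-line at t=0.7200, next y-line at t=0.4388; Δt_x=2.0000, Δt_y=1.1547
    y: enter (1,4) at t=0.4388
    x: enter (0,4) at t=0.7200 ← occupied
  → r_3 = 0.7200
beam 4: φ=270°, α=210°
  dir = (cos 210°, sin 210°) = (-0.8660, -0.5000); from cell (1,3)
  next x-line at t=0.4157, next y-line at t=1.2400; Δt_x=1.1547, Δt_y=2.0000
    x: enter (0,3) at t=0.4157 ← occupied
  → r_4 = 0.4157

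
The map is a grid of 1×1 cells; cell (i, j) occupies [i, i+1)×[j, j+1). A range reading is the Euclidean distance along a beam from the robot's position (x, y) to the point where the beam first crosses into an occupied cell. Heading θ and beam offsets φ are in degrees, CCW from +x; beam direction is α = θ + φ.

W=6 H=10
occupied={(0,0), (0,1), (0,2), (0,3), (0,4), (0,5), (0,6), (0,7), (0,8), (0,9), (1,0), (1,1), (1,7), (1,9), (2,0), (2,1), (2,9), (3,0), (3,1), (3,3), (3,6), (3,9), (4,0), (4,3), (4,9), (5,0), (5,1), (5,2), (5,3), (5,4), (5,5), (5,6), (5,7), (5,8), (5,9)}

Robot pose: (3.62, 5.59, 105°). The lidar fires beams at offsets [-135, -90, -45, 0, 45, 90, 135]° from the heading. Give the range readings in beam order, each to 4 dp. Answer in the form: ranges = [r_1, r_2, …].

beam 1: φ=-135°, α=330°
  direction (0.8660, -0.5000); cell (3,5); t to first gridline: x 0.4388, y 1.1800 (then +1.1547 / +2.0000)
    (4,5) via x @ 0.4388
    (4,4) via y @ 1.1800
    (5,4) via x @ 1.5935  # hit
  → r_1 = 1.5935
beam 2: φ=-90°, α=15°
  direction (0.9659, 0.2588); cell (3,5); t to first gridline: x 0.3934, y 1.5841 (then +1.0353 / +3.8637)
    (4,5) via x @ 0.3934
    (5,5) via x @ 1.4287  # hit
  → r_2 = 1.4287
beam 3: φ=-45°, α=60°
  direction (0.5000, 0.8660); cell (3,5); t to first gridline: x 0.7600, y 0.4734 (then +2.0000 / +1.1547)
    (3,6) via y @ 0.4734  # hit
  → r_3 = 0.4734
beam 4: φ=0°, α=105°
  direction (-0.2588, 0.9659); cell (3,5); t to first gridline: x 2.3955, y 0.4245 (then +3.8637 / +1.0353)
    (3,6) via y @ 0.4245  # hit
  → r_4 = 0.4245
beam 5: φ=45°, α=150°
  direction (-0.8660, 0.5000); cell (3,5); t to first gridline: x 0.7159, y 0.8200 (then +1.1547 / +2.0000)
    (2,5) via x @ 0.7159
    (2,6) via y @ 0.8200
    (1,6) via x @ 1.8706
    (1,7) via y @ 2.8200  # hit
  → r_5 = 2.8200
beam 6: φ=90°, α=195°
  direction (-0.9659, -0.2588); cell (3,5); t to first gridline: x 0.6419, y 2.2796 (then +1.0353 / +3.8637)
    (2,5) via x @ 0.6419
    (1,5) via x @ 1.6771
    (1,4) via y @ 2.2796
    (0,4) via x @ 2.7124  # hit
  → r_6 = 2.7124
beam 7: φ=135°, α=240°
  direction (-0.5000, -0.8660); cell (3,5); t to first gridline: x 1.2400, y 0.6813 (then +2.0000 / +1.1547)
    (3,4) via y @ 0.6813
    (2,4) via x @ 1.2400
    (2,3) via y @ 1.8360
    (2,2) via y @ 2.9907
    (1,2) via x @ 3.2400
    (1,1) via y @ 4.1454  # hit
  → r_7 = 4.1454

ranges = [1.5935, 1.4287, 0.4734, 0.4245, 2.8200, 2.7124, 4.1454]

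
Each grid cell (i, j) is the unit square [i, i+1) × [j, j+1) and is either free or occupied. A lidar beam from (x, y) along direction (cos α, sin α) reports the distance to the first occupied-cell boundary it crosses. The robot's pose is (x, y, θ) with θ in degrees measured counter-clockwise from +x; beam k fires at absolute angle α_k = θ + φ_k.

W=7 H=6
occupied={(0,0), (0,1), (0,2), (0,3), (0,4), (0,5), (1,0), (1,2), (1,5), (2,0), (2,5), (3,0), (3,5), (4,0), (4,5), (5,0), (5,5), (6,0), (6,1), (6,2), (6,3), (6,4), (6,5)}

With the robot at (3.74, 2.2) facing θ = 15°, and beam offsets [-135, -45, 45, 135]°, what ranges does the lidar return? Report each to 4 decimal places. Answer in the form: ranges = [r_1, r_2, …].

beam 1: φ=-135°, α=240°
  dir = (cos 240°, sin 240°) = (-0.5000, -0.8660); from cell (3,2)
  next x-line at t=1.4800, next y-line at t=0.2309; Δt_x=2.0000, Δt_y=1.1547
    y: enter (3,1) at t=0.2309
    y: enter (3,0) at t=1.3856 ← occupied
  → r_1 = 1.3856
beam 2: φ=-45°, α=330°
  dir = (cos 330°, sin 330°) = (0.8660, -0.5000); from cell (3,2)
  next x-line at t=0.3002, next y-line at t=0.4000; Δt_x=1.1547, Δt_y=2.0000
    x: enter (4,2) at t=0.3002
    y: enter (4,1) at t=0.4000
    x: enter (5,1) at t=1.4549
    y: enter (5,0) at t=2.4000 ← occupied
  → r_2 = 2.4000
beam 3: φ=45°, α=60°
  dir = (cos 60°, sin 60°) = (0.5000, 0.8660); from cell (3,2)
  next x-line at t=0.5200, next y-line at t=0.9238; Δt_x=2.0000, Δt_y=1.1547
    x: enter (4,2) at t=0.5200
    y: enter (4,3) at t=0.9238
    y: enter (4,4) at t=2.0785
    x: enter (5,4) at t=2.5200
    y: enter (5,5) at t=3.2332 ← occupied
  → r_3 = 3.2332
beam 4: φ=135°, α=150°
  dir = (cos 150°, sin 150°) = (-0.8660, 0.5000); from cell (3,2)
  next x-line at t=0.8545, next y-line at t=1.6000; Δt_x=1.1547, Δt_y=2.0000
    x: enter (2,2) at t=0.8545
    y: enter (2,3) at t=1.6000
    x: enter (1,3) at t=2.0092
    x: enter (0,3) at t=3.1639 ← occupied
  → r_4 = 3.1639

ranges = [1.3856, 2.4000, 3.2332, 3.1639]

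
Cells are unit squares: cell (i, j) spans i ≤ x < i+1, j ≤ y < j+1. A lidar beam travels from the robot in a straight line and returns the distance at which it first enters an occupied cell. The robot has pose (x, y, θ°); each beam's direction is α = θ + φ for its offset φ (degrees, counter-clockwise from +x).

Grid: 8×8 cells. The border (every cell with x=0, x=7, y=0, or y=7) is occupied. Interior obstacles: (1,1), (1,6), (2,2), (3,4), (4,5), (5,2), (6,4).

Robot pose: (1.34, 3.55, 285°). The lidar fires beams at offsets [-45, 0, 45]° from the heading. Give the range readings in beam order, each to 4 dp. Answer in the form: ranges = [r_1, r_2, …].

ranges = [0.6800, 1.6047, 1.1000]

beam 1: φ=-45°, α=240°
  cosα=-0.5000 sinα=-0.8660 | (1,3) | tMaxX 0.6800 tMaxY 0.6351 | tΔX 2.0000 tΔY 1.1547
    t=0.6351 [y] (1,2)
    t=0.6800 [x] (0,2) — stop
  → r_1 = 0.6800
beam 2: φ=0°, α=285°
  cosα=0.2588 sinα=-0.9659 | (1,3) | tMaxX 2.5500 tMaxY 0.5694 | tΔX 3.8637 tΔY 1.0353
    t=0.5694 [y] (1,2)
    t=1.6047 [y] (1,1) — stop
  → r_2 = 1.6047
beam 3: φ=45°, α=330°
  cosα=0.8660 sinα=-0.5000 | (1,3) | tMaxX 0.7621 tMaxY 1.1000 | tΔX 1.1547 tΔY 2.0000
    t=0.7621 [x] (2,3)
    t=1.1000 [y] (2,2) — stop
  → r_3 = 1.1000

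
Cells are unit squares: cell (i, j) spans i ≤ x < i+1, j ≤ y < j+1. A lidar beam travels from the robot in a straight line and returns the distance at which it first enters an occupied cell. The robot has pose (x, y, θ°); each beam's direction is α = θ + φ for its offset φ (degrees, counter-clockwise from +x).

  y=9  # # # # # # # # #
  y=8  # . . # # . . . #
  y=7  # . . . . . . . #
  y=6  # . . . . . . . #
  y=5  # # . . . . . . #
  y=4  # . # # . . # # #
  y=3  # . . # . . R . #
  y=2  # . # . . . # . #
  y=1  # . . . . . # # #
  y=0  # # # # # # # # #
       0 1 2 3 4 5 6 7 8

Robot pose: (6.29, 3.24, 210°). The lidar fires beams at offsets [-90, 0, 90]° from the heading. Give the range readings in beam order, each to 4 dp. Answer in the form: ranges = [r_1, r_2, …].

ranges = [5.4964, 4.4800, 0.2771]

beam 1: φ=-90°, α=120°
  d=(-0.5000,0.8660)  start (6,3)  tX=0.5800 tY=0.8776  stride 1/|dx|=2.0000 1/|dy|=1.1547
    cross x-line → (5,3), t=0.5800
    cross y-line → (5,4), t=0.8776
    cross y-line → (5,5), t=2.0323
    cross x-line → (4,5), t=2.5800
    cross y-line → (4,6), t=3.1870
    cross y-line → (4,7), t=4.3417
    cross x-line → (3,7), t=4.5800
    cross y-line → (3,8), t=5.4964 (wall)
  → r_1 = 5.4964
beam 2: φ=0°, α=210°
  d=(-0.8660,-0.5000)  start (6,3)  tX=0.3349 tY=0.4800  stride 1/|dx|=1.1547 1/|dy|=2.0000
    cross x-line → (5,3), t=0.3349
    cross y-line → (5,2), t=0.4800
    cross x-line → (4,2), t=1.4896
    cross y-line → (4,1), t=2.4800
    cross x-line → (3,1), t=2.6443
    cross x-line → (2,1), t=3.7990
    cross y-line → (2,0), t=4.4800 (wall)
  → r_2 = 4.4800
beam 3: φ=90°, α=300°
  d=(0.5000,-0.8660)  start (6,3)  tX=1.4200 tY=0.2771  stride 1/|dx|=2.0000 1/|dy|=1.1547
    cross y-line → (6,2), t=0.2771 (wall)
  → r_3 = 0.2771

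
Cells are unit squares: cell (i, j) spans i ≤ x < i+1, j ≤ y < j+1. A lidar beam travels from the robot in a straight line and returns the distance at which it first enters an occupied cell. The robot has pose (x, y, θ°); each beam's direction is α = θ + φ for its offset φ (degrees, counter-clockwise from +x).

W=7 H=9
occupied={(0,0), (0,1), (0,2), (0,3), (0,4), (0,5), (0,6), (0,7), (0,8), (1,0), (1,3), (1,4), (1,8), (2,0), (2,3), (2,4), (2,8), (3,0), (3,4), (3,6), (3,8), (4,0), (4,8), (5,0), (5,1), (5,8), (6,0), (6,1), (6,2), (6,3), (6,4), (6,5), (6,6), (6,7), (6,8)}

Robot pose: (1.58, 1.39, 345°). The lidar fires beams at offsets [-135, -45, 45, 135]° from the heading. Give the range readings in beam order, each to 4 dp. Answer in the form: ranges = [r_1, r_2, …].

ranges = [0.6697, 0.4503, 5.1038, 1.1600]

beam 1: φ=-135°, α=210°
  cosα=-0.8660 sinα=-0.5000 | (1,1) | tMaxX 0.6697 tMaxY 0.7800 | tΔX 1.1547 tΔY 2.0000
    t=0.6697 [x] (0,1) — stop
  → r_1 = 0.6697
beam 2: φ=-45°, α=300°
  cosα=0.5000 sinα=-0.8660 | (1,1) | tMaxX 0.8400 tMaxY 0.4503 | tΔX 2.0000 tΔY 1.1547
    t=0.4503 [y] (1,0) — stop
  → r_2 = 0.4503
beam 3: φ=45°, α=30°
  cosα=0.8660 sinα=0.5000 | (1,1) | tMaxX 0.4850 tMaxY 1.2200 | tΔX 1.1547 tΔY 2.0000
    t=0.4850 [x] (2,1)
    t=1.2200 [y] (2,2)
    t=1.6397 [x] (3,2)
    t=2.7944 [x] (4,2)
    t=3.2200 [y] (4,3)
    t=3.9491 [x] (5,3)
    t=5.1038 [x] (6,3) — stop
  → r_3 = 5.1038
beam 4: φ=135°, α=120°
  cosα=-0.5000 sinα=0.8660 | (1,1) | tMaxX 1.1600 tMaxY 0.7044 | tΔX 2.0000 tΔY 1.1547
    t=0.7044 [y] (1,2)
    t=1.1600 [x] (0,2) — stop
  → r_4 = 1.1600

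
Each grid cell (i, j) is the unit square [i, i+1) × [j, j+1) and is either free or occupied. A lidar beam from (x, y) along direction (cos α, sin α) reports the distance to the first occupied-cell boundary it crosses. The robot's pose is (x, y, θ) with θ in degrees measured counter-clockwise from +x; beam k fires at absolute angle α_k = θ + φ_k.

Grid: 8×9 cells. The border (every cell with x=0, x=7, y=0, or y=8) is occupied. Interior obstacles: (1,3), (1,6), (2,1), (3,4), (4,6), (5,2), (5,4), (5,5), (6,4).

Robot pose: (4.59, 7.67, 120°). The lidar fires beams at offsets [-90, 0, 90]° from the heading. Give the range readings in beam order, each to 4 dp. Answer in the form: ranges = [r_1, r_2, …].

ranges = [0.6600, 0.3811, 2.9907]

beam 1: φ=-90°, α=30°
  cosα=0.8660 sinα=0.5000 | (4,7) | tMaxX 0.4734 tMaxY 0.6600 | tΔX 1.1547 tΔY 2.0000
    t=0.4734 [x] (5,7)
    t=0.6600 [y] (5,8) — stop
  → r_1 = 0.6600
beam 2: φ=0°, α=120°
  cosα=-0.5000 sinα=0.8660 | (4,7) | tMaxX 1.1800 tMaxY 0.3811 | tΔX 2.0000 tΔY 1.1547
    t=0.3811 [y] (4,8) — stop
  → r_2 = 0.3811
beam 3: φ=90°, α=210°
  cosα=-0.8660 sinα=-0.5000 | (4,7) | tMaxX 0.6813 tMaxY 1.3400 | tΔX 1.1547 tΔY 2.0000
    t=0.6813 [x] (3,7)
    t=1.3400 [y] (3,6)
    t=1.8360 [x] (2,6)
    t=2.9907 [x] (1,6) — stop
  → r_3 = 2.9907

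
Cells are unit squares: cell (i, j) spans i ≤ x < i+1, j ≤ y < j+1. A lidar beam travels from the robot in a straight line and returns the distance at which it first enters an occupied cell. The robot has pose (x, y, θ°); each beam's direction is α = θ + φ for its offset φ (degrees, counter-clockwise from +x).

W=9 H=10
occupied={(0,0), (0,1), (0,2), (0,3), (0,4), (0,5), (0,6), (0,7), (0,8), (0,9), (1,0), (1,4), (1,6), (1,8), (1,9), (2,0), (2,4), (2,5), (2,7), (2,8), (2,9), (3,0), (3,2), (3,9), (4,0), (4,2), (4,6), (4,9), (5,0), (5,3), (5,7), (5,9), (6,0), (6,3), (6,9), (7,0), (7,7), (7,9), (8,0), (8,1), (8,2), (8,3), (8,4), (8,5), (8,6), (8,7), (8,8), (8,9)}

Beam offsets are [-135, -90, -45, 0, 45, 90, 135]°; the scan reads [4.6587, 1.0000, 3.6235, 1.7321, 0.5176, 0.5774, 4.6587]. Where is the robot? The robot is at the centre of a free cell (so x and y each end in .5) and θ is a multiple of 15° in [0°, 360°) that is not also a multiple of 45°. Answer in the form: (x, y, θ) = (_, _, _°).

The pose lattice has 42·16 = 672 candidates. Test each by forward raycasting.
  (4.5, 5.5, 15°): beam 1 = 2.8868 ≠ 4.6587 ✗
  (7.5, 4.5, 285°): beam 1 = 3.0000 ≠ 4.6587 ✗
  (5.5, 4.5, 300°): beam 1 = 2.5882 ≠ 4.6587 ✗
  (4.5, 5.5, 240°): beam 1 = 0.5176 ≠ 4.6587 ✗
  …
  (3.5, 5.5, 120°): r_1=4.6587, r_2=1.0000, r_3=3.6235, r_4=1.7321, r_5=0.5176, r_6=0.5774, r_7=4.6587 — all match ✓
Only this pose fits every beam.

(x, y, θ) = (3.5, 5.5, 120°)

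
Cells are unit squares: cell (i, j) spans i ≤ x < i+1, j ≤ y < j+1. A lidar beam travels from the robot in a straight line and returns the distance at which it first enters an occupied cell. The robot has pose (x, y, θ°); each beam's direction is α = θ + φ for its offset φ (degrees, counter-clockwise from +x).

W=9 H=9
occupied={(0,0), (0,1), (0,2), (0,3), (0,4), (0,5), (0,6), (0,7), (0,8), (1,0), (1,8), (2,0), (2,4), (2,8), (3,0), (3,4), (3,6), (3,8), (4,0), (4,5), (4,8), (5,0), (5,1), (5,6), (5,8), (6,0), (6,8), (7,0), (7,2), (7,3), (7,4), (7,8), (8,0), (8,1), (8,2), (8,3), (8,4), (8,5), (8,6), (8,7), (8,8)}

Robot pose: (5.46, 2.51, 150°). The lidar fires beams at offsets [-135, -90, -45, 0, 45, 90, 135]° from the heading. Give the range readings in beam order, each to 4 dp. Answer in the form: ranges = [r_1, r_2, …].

ranges = [1.5943, 5.0800, 2.5778, 2.9800, 4.6173, 0.5889, 0.5280]

beam 1: φ=-135°, α=15°
  dir = (cos 15°, sin 15°) = (0.9659, 0.2588); from cell (5,2)
  next x-line at t=0.5590, next y-line at t=1.8932; Δt_x=1.0353, Δt_y=3.8637
    x: enter (6,2) at t=0.5590
    x: enter (7,2) at t=1.5943 ← occupied
  → r_1 = 1.5943
beam 2: φ=-90°, α=60°
  dir = (cos 60°, sin 60°) = (0.5000, 0.8660); from cell (5,2)
  next x-line at t=1.0800, next y-line at t=0.5658; Δt_x=2.0000, Δt_y=1.1547
    y: enter (5,3) at t=0.5658
    x: enter (6,3) at t=1.0800
    y: enter (6,4) at t=1.7205
    y: enter (6,5) at t=2.8752
    x: enter (7,5) at t=3.0800
    y: enter (7,6) at t=4.0299
    x: enter (8,6) at t=5.0800 ← occupied
  → r_2 = 5.0800
beam 3: φ=-45°, α=105°
  dir = (cos 105°, sin 105°) = (-0.2588, 0.9659); from cell (5,2)
  next x-line at t=1.7773, next y-line at t=0.5073; Δt_x=3.8637, Δt_y=1.0353
    y: enter (5,3) at t=0.5073
    y: enter (5,4) at t=1.5426
    x: enter (4,4) at t=1.7773
    y: enter (4,5) at t=2.5778 ← occupied
  → r_3 = 2.5778
beam 4: φ=0°, α=150°
  dir = (cos 150°, sin 150°) = (-0.8660, 0.5000); from cell (5,2)
  next x-line at t=0.5312, next y-line at t=0.9800; Δt_x=1.1547, Δt_y=2.0000
    x: enter (4,2) at t=0.5312
    y: enter (4,3) at t=0.9800
    x: enter (3,3) at t=1.6859
    x: enter (2,3) at t=2.8406
    y: enter (2,4) at t=2.9800 ← occupied
  → r_4 = 2.9800
beam 5: φ=45°, α=195°
  dir = (cos 195°, sin 195°) = (-0.9659, -0.2588); from cell (5,2)
  next x-line at t=0.4762, next y-line at t=1.9705; Δt_x=1.0353, Δt_y=3.8637
    x: enter (4,2) at t=0.4762
    x: enter (3,2) at t=1.5115
    y: enter (3,1) at t=1.9705
    x: enter (2,1) at t=2.5468
    x: enter (1,1) at t=3.5821
    x: enter (0,1) at t=4.6173 ← occupied
  → r_5 = 4.6173
beam 6: φ=90°, α=240°
  dir = (cos 240°, sin 240°) = (-0.5000, -0.8660); from cell (5,2)
  next x-line at t=0.9200, next y-line at t=0.5889; Δt_x=2.0000, Δt_y=1.1547
    y: enter (5,1) at t=0.5889 ← occupied
  → r_6 = 0.5889
beam 7: φ=135°, α=285°
  dir = (cos 285°, sin 285°) = (0.2588, -0.9659); from cell (5,2)
  next x-line at t=2.0864, next y-line at t=0.5280; Δt_x=3.8637, Δt_y=1.0353
    y: enter (5,1) at t=0.5280 ← occupied
  → r_7 = 0.5280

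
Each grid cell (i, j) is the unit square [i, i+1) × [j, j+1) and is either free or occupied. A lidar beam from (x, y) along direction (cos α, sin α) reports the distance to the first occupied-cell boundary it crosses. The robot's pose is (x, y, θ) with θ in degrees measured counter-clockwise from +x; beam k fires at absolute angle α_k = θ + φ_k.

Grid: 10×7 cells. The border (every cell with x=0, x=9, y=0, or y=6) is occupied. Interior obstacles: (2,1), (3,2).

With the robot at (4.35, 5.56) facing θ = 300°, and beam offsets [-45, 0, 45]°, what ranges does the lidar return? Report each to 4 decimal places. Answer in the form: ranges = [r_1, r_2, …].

ranges = [2.6503, 5.2654, 4.8140]

beam 1: φ=-45°, α=255°
  direction (-0.2588, -0.9659); cell (4,5); t to first gridline: x 1.3523, y 0.5798 (then +3.8637 / +1.0353)
    (4,4) via y @ 0.5798
    (3,4) via x @ 1.3523
    (3,3) via y @ 1.6150
    (3,2) via y @ 2.6503  # hit
  → r_1 = 2.6503
beam 2: φ=0°, α=300°
  direction (0.5000, -0.8660); cell (4,5); t to first gridline: x 1.3000, y 0.6466 (then +2.0000 / +1.1547)
    (4,4) via y @ 0.6466
    (5,4) via x @ 1.3000
    (5,3) via y @ 1.8013
    (5,2) via y @ 2.9560
    (6,2) via x @ 3.3000
    (6,1) via y @ 4.1107
    (6,0) via y @ 5.2654  # hit
  → r_2 = 5.2654
beam 3: φ=45°, α=345°
  direction (0.9659, -0.2588); cell (4,5); t to first gridline: x 0.6729, y 2.1637 (then +1.0353 / +3.8637)
    (5,5) via x @ 0.6729
    (6,5) via x @ 1.7082
    (6,4) via y @ 2.1637
    (7,4) via x @ 2.7435
    (8,4) via x @ 3.7788
    (9,4) via x @ 4.8140  # hit
  → r_3 = 4.8140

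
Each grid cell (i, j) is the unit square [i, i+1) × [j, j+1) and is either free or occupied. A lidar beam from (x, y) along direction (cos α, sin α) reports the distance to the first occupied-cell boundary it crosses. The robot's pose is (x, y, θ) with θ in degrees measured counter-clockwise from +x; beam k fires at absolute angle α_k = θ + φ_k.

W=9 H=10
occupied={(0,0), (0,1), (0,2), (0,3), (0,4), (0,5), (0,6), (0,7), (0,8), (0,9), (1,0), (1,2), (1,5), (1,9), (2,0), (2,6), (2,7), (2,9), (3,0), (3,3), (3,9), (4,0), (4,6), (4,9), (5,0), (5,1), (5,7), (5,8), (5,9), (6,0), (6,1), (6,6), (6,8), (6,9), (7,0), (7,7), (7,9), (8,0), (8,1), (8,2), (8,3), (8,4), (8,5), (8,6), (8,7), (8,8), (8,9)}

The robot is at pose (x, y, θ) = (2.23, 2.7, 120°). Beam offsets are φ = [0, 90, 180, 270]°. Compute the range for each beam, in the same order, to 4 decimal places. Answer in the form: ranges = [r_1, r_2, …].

ranges = [2.4600, 0.2656, 1.9630, 0.8891]

beam 1: φ=0°, α=120°
  direction (-0.5000, 0.8660); cell (2,2); t to first gridline: x 0.4600, y 0.3464 (then +2.0000 / +1.1547)
    (2,3) via y @ 0.3464
    (1,3) via x @ 0.4600
    (1,4) via y @ 1.5011
    (0,4) via x @ 2.4600  # hit
  → r_1 = 2.4600
beam 2: φ=90°, α=210°
  direction (-0.8660, -0.5000); cell (2,2); t to first gridline: x 0.2656, y 1.4000 (then +1.1547 / +2.0000)
    (1,2) via x @ 0.2656  # hit
  → r_2 = 0.2656
beam 3: φ=180°, α=300°
  direction (0.5000, -0.8660); cell (2,2); t to first gridline: x 1.5400, y 0.8083 (then +2.0000 / +1.1547)
    (2,1) via y @ 0.8083
    (3,1) via x @ 1.5400
    (3,0) via y @ 1.9630  # hit
  → r_3 = 1.9630
beam 4: φ=270°, α=30°
  direction (0.8660, 0.5000); cell (2,2); t to first gridline: x 0.8891, y 0.6000 (then +1.1547 / +2.0000)
    (2,3) via y @ 0.6000
    (3,3) via x @ 0.8891  # hit
  → r_4 = 0.8891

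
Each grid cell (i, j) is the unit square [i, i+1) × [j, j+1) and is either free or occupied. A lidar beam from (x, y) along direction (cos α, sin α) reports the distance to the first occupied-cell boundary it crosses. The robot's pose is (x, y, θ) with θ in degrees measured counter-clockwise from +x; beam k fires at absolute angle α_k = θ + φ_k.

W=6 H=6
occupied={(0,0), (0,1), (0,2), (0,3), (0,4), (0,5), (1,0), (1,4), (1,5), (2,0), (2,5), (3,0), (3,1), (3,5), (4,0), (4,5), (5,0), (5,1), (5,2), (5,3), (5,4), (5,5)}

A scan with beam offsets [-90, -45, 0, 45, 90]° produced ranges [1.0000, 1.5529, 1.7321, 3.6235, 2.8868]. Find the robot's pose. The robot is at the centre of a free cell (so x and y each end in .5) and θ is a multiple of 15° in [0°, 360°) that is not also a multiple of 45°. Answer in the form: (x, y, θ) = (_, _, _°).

Enumerate (i+0.5, j+0.5, θ) over the 14 free cells and 16 admissible headings. For each, cast all 5 beams and compare to the given ranges.
  (4.5, 3.5, 255°): beam 1 = 2.5882 ≠ 1.0000 ✗
  (3.5, 2.5, 195°): beam 1 = 2.5882 ≠ 1.0000 ✗
  (3.5, 2.5, 285°): beam 1 = 2.5882 ≠ 1.0000 ✗
  …
  (1.5, 2.5, 330°): r_1=1.0000, r_2=1.5529, r_3=1.7321, r_4=3.6235, r_5=2.8868 — all match ✓
No second candidate reproduces the full scan.

(x, y, θ) = (1.5, 2.5, 330°)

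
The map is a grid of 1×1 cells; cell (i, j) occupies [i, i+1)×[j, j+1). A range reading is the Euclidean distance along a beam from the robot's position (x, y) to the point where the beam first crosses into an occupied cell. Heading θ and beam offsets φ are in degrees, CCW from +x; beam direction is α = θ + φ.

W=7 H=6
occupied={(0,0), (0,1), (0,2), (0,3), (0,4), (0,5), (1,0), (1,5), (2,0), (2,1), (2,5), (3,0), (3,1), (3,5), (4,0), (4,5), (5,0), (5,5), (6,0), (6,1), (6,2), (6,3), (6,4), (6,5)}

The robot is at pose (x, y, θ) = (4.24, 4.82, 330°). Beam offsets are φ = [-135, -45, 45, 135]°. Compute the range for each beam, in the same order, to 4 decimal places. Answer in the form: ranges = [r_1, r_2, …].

beam 1: φ=-135°, α=195°
  cosα=-0.9659 sinα=-0.2588 | (4,4) | tMaxX 0.2485 tMaxY 3.1682 | tΔX 1.0353 tΔY 3.8637
    t=0.2485 [x] (3,4)
    t=1.2837 [x] (2,4)
    t=2.3190 [x] (1,4)
    t=3.1682 [y] (1,3)
    t=3.3543 [x] (0,3) — stop
  → r_1 = 3.3543
beam 2: φ=-45°, α=285°
  cosα=0.2588 sinα=-0.9659 | (4,4) | tMaxX 2.9364 tMaxY 0.8489 | tΔX 3.8637 tΔY 1.0353
    t=0.8489 [y] (4,3)
    t=1.8842 [y] (4,2)
    t=2.9195 [y] (4,1)
    t=2.9364 [x] (5,1)
    t=3.9548 [y] (5,0) — stop
  → r_2 = 3.9548
beam 3: φ=45°, α=15°
  cosα=0.9659 sinα=0.2588 | (4,4) | tMaxX 0.7868 tMaxY 0.6955 | tΔX 1.0353 tΔY 3.8637
    t=0.6955 [y] (4,5) — stop
  → r_3 = 0.6955
beam 4: φ=135°, α=105°
  cosα=-0.2588 sinα=0.9659 | (4,4) | tMaxX 0.9273 tMaxY 0.1863 | tΔX 3.8637 tΔY 1.0353
    t=0.1863 [y] (4,5) — stop
  → r_4 = 0.1863

ranges = [3.3543, 3.9548, 0.6955, 0.1863]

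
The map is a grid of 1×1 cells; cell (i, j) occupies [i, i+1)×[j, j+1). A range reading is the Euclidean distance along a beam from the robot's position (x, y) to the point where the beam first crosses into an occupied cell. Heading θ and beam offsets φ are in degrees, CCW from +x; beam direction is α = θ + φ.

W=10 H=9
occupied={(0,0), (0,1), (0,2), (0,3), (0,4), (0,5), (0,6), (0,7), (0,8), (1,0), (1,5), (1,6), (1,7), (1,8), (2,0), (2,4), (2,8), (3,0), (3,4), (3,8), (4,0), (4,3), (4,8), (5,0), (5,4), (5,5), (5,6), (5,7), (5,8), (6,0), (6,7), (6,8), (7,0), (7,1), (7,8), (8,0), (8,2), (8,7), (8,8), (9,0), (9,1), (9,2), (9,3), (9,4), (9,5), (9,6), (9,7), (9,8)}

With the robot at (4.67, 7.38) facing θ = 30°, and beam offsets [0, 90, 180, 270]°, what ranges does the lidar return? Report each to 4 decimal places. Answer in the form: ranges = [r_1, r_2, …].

beam 1: φ=0°, α=30°
  dir = (cos 30°, sin 30°) = (0.8660, 0.5000); from cell (4,7)
  next x-line at t=0.3811, next y-line at t=1.2400; Δt_x=1.1547, Δt_y=2.0000
    x: enter (5,7) at t=0.3811 ← occupied
  → r_1 = 0.3811
beam 2: φ=90°, α=120°
  dir = (cos 120°, sin 120°) = (-0.5000, 0.8660); from cell (4,7)
  next x-line at t=1.3400, next y-line at t=0.7159; Δt_x=2.0000, Δt_y=1.1547
    y: enter (4,8) at t=0.7159 ← occupied
  → r_2 = 0.7159
beam 3: φ=180°, α=210°
  dir = (cos 210°, sin 210°) = (-0.8660, -0.5000); from cell (4,7)
  next x-line at t=0.7736, next y-line at t=0.7600; Δt_x=1.1547, Δt_y=2.0000
    y: enter (4,6) at t=0.7600
    x: enter (3,6) at t=0.7736
    x: enter (2,6) at t=1.9283
    y: enter (2,5) at t=2.7600
    x: enter (1,5) at t=3.0831 ← occupied
  → r_3 = 3.0831
beam 4: φ=270°, α=300°
  dir = (cos 300°, sin 300°) = (0.5000, -0.8660); from cell (4,7)
  next x-line at t=0.6600, next y-line at t=0.4388; Δt_x=2.0000, Δt_y=1.1547
    y: enter (4,6) at t=0.4388
    x: enter (5,6) at t=0.6600 ← occupied
  → r_4 = 0.6600

ranges = [0.3811, 0.7159, 3.0831, 0.6600]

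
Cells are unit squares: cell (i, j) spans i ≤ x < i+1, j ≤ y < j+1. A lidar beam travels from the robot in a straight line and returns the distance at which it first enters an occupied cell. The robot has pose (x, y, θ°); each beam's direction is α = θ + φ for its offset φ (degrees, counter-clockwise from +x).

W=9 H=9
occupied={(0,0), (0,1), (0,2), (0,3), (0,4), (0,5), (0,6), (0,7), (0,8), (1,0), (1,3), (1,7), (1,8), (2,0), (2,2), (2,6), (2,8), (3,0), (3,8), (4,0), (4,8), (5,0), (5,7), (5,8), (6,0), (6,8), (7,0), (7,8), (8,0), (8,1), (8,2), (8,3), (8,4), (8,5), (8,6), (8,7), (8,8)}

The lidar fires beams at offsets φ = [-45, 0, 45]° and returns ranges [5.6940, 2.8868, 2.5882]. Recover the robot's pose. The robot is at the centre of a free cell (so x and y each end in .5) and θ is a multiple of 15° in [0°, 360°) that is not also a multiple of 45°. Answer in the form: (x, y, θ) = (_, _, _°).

The pose lattice has 44·16 = 704 candidates. Test each by forward raycasting.
  (2.5, 5.5, 60°): beam 2 = 0.5774 ≠ 2.8868 ✗
  (7.5, 2.5, 345°): beam 1 = 1.0000 ≠ 5.6940 ✗
  (1.5, 1.5, 195°): beam 1 = 0.5774 ≠ 5.6940 ✗
  …
  (5.5, 6.5, 330°): r_1=5.6940, r_2=2.8868, r_3=2.5882 — all match ✓
No second candidate reproduces the full scan.

(x, y, θ) = (5.5, 6.5, 330°)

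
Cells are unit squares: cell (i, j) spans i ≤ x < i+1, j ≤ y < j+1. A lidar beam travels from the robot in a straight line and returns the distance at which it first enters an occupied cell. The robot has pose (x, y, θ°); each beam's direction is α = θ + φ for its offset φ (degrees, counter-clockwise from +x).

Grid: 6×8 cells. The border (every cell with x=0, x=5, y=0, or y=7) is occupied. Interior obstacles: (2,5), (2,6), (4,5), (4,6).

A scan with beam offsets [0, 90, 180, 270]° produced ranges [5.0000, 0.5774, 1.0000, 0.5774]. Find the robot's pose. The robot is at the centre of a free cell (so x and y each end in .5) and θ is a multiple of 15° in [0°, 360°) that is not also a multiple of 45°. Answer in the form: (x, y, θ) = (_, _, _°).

Candidates: 20 free-cell centres × 16 headings = 320 poses. Raycast each; keep the one whose scan matches to 4 dp.
  (3.5, 5.5, 30°): beam 1 = 0.5774 ≠ 5.0000 ✗
  (3.5, 2.5, 345°): beam 1 = 1.5529 ≠ 5.0000 ✗
  (2.5, 3.5, 195°): beam 1 = 1.5529 ≠ 5.0000 ✗
  (1.5, 4.5, 210°): beam 1 = 0.5774 ≠ 5.0000 ✗
  (3.5, 1.5, 240°): beam 1 = 0.5774 ≠ 5.0000 ✗
  …
  (3.5, 5.5, 240°): r_1=5.0000, r_2=0.5774, r_3=1.0000, r_4=0.5774 — all match ✓
Unique over the lattice → pose = (3.5, 5.5, 240°).

(x, y, θ) = (3.5, 5.5, 240°)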